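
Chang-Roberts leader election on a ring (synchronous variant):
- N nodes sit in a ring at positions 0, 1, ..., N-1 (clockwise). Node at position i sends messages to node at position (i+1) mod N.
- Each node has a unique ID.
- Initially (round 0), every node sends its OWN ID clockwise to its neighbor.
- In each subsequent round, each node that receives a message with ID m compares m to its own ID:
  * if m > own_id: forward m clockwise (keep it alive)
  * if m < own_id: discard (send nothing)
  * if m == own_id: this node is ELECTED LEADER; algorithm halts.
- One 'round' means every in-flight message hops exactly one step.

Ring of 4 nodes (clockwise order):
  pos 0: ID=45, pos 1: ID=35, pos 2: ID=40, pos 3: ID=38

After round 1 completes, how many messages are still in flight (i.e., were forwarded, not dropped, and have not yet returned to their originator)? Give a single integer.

Round 1: pos1(id35) recv 45: fwd; pos2(id40) recv 35: drop; pos3(id38) recv 40: fwd; pos0(id45) recv 38: drop
After round 1: 2 messages still in flight

Answer: 2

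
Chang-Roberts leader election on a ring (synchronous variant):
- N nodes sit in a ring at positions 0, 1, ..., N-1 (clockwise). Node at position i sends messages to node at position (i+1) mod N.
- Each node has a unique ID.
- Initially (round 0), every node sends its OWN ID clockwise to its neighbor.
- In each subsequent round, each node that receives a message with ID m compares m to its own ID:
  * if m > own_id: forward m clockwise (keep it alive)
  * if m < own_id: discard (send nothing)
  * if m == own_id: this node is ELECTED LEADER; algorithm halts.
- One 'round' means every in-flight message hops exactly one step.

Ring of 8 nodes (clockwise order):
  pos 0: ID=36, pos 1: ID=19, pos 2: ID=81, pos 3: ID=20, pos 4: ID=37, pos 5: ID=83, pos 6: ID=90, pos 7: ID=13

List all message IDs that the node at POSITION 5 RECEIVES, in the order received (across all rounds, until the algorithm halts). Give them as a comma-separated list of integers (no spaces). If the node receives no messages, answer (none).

Round 1: pos1(id19) recv 36: fwd; pos2(id81) recv 19: drop; pos3(id20) recv 81: fwd; pos4(id37) recv 20: drop; pos5(id83) recv 37: drop; pos6(id90) recv 83: drop; pos7(id13) recv 90: fwd; pos0(id36) recv 13: drop
Round 2: pos2(id81) recv 36: drop; pos4(id37) recv 81: fwd; pos0(id36) recv 90: fwd
Round 3: pos5(id83) recv 81: drop; pos1(id19) recv 90: fwd
Round 4: pos2(id81) recv 90: fwd
Round 5: pos3(id20) recv 90: fwd
Round 6: pos4(id37) recv 90: fwd
Round 7: pos5(id83) recv 90: fwd
Round 8: pos6(id90) recv 90: ELECTED

Answer: 37,81,90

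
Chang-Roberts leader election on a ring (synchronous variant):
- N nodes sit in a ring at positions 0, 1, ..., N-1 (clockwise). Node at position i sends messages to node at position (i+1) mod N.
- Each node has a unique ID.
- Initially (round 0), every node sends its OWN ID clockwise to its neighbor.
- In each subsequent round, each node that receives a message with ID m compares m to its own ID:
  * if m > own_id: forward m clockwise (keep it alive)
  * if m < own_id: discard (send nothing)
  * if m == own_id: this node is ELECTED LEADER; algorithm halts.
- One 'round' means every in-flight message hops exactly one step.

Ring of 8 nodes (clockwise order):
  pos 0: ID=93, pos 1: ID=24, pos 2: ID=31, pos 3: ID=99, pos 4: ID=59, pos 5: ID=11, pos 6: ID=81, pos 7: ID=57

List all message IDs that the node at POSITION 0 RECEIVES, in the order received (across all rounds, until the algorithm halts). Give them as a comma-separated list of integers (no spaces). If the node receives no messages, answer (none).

Round 1: pos1(id24) recv 93: fwd; pos2(id31) recv 24: drop; pos3(id99) recv 31: drop; pos4(id59) recv 99: fwd; pos5(id11) recv 59: fwd; pos6(id81) recv 11: drop; pos7(id57) recv 81: fwd; pos0(id93) recv 57: drop
Round 2: pos2(id31) recv 93: fwd; pos5(id11) recv 99: fwd; pos6(id81) recv 59: drop; pos0(id93) recv 81: drop
Round 3: pos3(id99) recv 93: drop; pos6(id81) recv 99: fwd
Round 4: pos7(id57) recv 99: fwd
Round 5: pos0(id93) recv 99: fwd
Round 6: pos1(id24) recv 99: fwd
Round 7: pos2(id31) recv 99: fwd
Round 8: pos3(id99) recv 99: ELECTED

Answer: 57,81,99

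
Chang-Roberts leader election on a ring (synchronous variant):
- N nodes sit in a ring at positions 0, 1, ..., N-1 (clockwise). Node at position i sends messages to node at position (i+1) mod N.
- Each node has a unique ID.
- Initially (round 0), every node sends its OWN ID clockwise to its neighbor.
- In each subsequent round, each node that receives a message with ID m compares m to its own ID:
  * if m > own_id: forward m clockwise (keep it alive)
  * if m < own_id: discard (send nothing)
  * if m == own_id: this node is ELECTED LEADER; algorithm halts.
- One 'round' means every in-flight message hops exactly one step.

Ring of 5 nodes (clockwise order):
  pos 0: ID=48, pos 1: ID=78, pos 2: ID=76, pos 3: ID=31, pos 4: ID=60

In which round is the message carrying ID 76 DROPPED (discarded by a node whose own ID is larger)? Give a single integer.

Round 1: pos1(id78) recv 48: drop; pos2(id76) recv 78: fwd; pos3(id31) recv 76: fwd; pos4(id60) recv 31: drop; pos0(id48) recv 60: fwd
Round 2: pos3(id31) recv 78: fwd; pos4(id60) recv 76: fwd; pos1(id78) recv 60: drop
Round 3: pos4(id60) recv 78: fwd; pos0(id48) recv 76: fwd
Round 4: pos0(id48) recv 78: fwd; pos1(id78) recv 76: drop
Round 5: pos1(id78) recv 78: ELECTED
Message ID 76 originates at pos 2; dropped at pos 1 in round 4

Answer: 4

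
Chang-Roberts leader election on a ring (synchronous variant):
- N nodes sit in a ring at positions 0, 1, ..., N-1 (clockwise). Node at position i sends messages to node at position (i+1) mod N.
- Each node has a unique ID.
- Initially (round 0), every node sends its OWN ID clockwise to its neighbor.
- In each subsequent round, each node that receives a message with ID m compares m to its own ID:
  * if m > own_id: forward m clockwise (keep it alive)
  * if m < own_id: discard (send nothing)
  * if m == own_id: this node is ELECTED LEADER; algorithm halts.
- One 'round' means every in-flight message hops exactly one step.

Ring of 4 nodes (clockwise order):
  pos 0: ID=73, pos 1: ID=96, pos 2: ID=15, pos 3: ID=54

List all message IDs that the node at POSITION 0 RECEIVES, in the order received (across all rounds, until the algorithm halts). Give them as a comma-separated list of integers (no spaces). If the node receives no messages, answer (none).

Round 1: pos1(id96) recv 73: drop; pos2(id15) recv 96: fwd; pos3(id54) recv 15: drop; pos0(id73) recv 54: drop
Round 2: pos3(id54) recv 96: fwd
Round 3: pos0(id73) recv 96: fwd
Round 4: pos1(id96) recv 96: ELECTED

Answer: 54,96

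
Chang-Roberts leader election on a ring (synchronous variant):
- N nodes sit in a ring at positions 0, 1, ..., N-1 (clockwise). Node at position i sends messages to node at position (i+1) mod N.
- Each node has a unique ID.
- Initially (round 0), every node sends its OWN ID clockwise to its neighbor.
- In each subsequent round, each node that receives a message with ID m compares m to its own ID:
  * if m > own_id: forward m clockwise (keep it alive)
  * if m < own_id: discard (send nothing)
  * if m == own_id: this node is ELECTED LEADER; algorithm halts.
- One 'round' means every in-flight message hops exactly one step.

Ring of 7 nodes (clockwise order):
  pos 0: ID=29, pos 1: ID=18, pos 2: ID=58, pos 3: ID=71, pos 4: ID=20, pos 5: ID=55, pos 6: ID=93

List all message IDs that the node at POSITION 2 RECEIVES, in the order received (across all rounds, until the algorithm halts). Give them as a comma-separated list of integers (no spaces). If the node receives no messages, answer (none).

Round 1: pos1(id18) recv 29: fwd; pos2(id58) recv 18: drop; pos3(id71) recv 58: drop; pos4(id20) recv 71: fwd; pos5(id55) recv 20: drop; pos6(id93) recv 55: drop; pos0(id29) recv 93: fwd
Round 2: pos2(id58) recv 29: drop; pos5(id55) recv 71: fwd; pos1(id18) recv 93: fwd
Round 3: pos6(id93) recv 71: drop; pos2(id58) recv 93: fwd
Round 4: pos3(id71) recv 93: fwd
Round 5: pos4(id20) recv 93: fwd
Round 6: pos5(id55) recv 93: fwd
Round 7: pos6(id93) recv 93: ELECTED

Answer: 18,29,93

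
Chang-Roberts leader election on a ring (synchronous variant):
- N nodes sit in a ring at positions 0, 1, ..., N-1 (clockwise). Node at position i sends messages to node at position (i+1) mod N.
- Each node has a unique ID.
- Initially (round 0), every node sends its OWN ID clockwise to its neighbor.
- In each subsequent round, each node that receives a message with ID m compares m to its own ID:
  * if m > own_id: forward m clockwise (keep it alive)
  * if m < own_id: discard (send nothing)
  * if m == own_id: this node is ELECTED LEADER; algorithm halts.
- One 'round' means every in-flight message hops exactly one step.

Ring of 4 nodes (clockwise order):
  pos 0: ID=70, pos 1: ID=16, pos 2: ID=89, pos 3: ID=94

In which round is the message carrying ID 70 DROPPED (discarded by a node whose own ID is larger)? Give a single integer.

Answer: 2

Derivation:
Round 1: pos1(id16) recv 70: fwd; pos2(id89) recv 16: drop; pos3(id94) recv 89: drop; pos0(id70) recv 94: fwd
Round 2: pos2(id89) recv 70: drop; pos1(id16) recv 94: fwd
Round 3: pos2(id89) recv 94: fwd
Round 4: pos3(id94) recv 94: ELECTED
Message ID 70 originates at pos 0; dropped at pos 2 in round 2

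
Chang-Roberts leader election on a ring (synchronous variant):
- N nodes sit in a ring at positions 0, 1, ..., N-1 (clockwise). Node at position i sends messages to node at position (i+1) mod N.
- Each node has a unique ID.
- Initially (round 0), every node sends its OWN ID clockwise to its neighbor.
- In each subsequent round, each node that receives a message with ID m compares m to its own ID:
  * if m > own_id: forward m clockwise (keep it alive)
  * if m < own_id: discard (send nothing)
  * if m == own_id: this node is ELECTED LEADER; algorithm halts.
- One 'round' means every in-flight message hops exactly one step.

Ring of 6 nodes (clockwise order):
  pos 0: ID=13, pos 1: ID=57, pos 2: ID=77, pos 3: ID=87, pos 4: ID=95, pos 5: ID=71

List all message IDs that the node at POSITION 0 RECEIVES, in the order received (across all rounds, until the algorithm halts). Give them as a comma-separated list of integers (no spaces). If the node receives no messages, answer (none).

Round 1: pos1(id57) recv 13: drop; pos2(id77) recv 57: drop; pos3(id87) recv 77: drop; pos4(id95) recv 87: drop; pos5(id71) recv 95: fwd; pos0(id13) recv 71: fwd
Round 2: pos0(id13) recv 95: fwd; pos1(id57) recv 71: fwd
Round 3: pos1(id57) recv 95: fwd; pos2(id77) recv 71: drop
Round 4: pos2(id77) recv 95: fwd
Round 5: pos3(id87) recv 95: fwd
Round 6: pos4(id95) recv 95: ELECTED

Answer: 71,95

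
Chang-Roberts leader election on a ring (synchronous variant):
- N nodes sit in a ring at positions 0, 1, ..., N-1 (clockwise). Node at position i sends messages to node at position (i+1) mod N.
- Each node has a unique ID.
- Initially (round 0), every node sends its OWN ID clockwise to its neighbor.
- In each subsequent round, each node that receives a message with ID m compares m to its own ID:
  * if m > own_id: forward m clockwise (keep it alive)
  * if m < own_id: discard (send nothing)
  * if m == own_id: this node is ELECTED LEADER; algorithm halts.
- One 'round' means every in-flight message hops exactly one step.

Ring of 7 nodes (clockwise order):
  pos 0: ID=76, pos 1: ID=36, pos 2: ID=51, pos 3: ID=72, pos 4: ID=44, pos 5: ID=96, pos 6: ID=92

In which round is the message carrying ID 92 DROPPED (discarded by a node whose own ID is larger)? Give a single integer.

Answer: 6

Derivation:
Round 1: pos1(id36) recv 76: fwd; pos2(id51) recv 36: drop; pos3(id72) recv 51: drop; pos4(id44) recv 72: fwd; pos5(id96) recv 44: drop; pos6(id92) recv 96: fwd; pos0(id76) recv 92: fwd
Round 2: pos2(id51) recv 76: fwd; pos5(id96) recv 72: drop; pos0(id76) recv 96: fwd; pos1(id36) recv 92: fwd
Round 3: pos3(id72) recv 76: fwd; pos1(id36) recv 96: fwd; pos2(id51) recv 92: fwd
Round 4: pos4(id44) recv 76: fwd; pos2(id51) recv 96: fwd; pos3(id72) recv 92: fwd
Round 5: pos5(id96) recv 76: drop; pos3(id72) recv 96: fwd; pos4(id44) recv 92: fwd
Round 6: pos4(id44) recv 96: fwd; pos5(id96) recv 92: drop
Round 7: pos5(id96) recv 96: ELECTED
Message ID 92 originates at pos 6; dropped at pos 5 in round 6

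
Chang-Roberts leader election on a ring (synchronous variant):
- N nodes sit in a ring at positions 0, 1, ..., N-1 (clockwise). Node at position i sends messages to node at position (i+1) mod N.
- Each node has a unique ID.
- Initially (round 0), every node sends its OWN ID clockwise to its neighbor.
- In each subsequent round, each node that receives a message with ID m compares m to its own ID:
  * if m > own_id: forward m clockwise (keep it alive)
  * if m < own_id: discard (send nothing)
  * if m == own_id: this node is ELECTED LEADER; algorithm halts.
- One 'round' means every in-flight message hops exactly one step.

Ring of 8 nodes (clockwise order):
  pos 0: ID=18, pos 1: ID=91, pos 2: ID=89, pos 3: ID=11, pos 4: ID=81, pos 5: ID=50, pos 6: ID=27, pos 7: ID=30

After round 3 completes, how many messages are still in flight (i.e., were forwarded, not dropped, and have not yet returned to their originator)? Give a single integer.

Round 1: pos1(id91) recv 18: drop; pos2(id89) recv 91: fwd; pos3(id11) recv 89: fwd; pos4(id81) recv 11: drop; pos5(id50) recv 81: fwd; pos6(id27) recv 50: fwd; pos7(id30) recv 27: drop; pos0(id18) recv 30: fwd
Round 2: pos3(id11) recv 91: fwd; pos4(id81) recv 89: fwd; pos6(id27) recv 81: fwd; pos7(id30) recv 50: fwd; pos1(id91) recv 30: drop
Round 3: pos4(id81) recv 91: fwd; pos5(id50) recv 89: fwd; pos7(id30) recv 81: fwd; pos0(id18) recv 50: fwd
After round 3: 4 messages still in flight

Answer: 4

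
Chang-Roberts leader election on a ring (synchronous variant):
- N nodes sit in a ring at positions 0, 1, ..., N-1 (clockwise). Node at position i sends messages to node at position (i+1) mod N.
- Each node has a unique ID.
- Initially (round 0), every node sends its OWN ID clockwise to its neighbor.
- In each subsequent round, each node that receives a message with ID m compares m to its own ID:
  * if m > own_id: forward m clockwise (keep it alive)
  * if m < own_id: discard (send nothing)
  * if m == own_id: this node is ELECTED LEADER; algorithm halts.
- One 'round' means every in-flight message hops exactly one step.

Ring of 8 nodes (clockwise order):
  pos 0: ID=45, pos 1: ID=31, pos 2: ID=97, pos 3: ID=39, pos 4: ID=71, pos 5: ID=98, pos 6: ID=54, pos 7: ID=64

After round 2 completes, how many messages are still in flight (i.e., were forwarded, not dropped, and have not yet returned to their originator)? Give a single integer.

Round 1: pos1(id31) recv 45: fwd; pos2(id97) recv 31: drop; pos3(id39) recv 97: fwd; pos4(id71) recv 39: drop; pos5(id98) recv 71: drop; pos6(id54) recv 98: fwd; pos7(id64) recv 54: drop; pos0(id45) recv 64: fwd
Round 2: pos2(id97) recv 45: drop; pos4(id71) recv 97: fwd; pos7(id64) recv 98: fwd; pos1(id31) recv 64: fwd
After round 2: 3 messages still in flight

Answer: 3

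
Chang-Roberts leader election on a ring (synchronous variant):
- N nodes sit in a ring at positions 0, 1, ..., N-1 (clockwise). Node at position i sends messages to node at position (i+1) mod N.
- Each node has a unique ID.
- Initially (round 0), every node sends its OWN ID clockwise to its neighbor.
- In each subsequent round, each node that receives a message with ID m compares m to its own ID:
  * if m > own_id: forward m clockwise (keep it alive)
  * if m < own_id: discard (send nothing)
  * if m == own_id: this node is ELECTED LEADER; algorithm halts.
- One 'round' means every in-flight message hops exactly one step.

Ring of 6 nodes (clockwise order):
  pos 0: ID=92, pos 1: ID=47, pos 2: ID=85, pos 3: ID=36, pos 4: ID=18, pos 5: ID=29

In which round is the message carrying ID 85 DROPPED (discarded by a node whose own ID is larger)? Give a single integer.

Answer: 4

Derivation:
Round 1: pos1(id47) recv 92: fwd; pos2(id85) recv 47: drop; pos3(id36) recv 85: fwd; pos4(id18) recv 36: fwd; pos5(id29) recv 18: drop; pos0(id92) recv 29: drop
Round 2: pos2(id85) recv 92: fwd; pos4(id18) recv 85: fwd; pos5(id29) recv 36: fwd
Round 3: pos3(id36) recv 92: fwd; pos5(id29) recv 85: fwd; pos0(id92) recv 36: drop
Round 4: pos4(id18) recv 92: fwd; pos0(id92) recv 85: drop
Round 5: pos5(id29) recv 92: fwd
Round 6: pos0(id92) recv 92: ELECTED
Message ID 85 originates at pos 2; dropped at pos 0 in round 4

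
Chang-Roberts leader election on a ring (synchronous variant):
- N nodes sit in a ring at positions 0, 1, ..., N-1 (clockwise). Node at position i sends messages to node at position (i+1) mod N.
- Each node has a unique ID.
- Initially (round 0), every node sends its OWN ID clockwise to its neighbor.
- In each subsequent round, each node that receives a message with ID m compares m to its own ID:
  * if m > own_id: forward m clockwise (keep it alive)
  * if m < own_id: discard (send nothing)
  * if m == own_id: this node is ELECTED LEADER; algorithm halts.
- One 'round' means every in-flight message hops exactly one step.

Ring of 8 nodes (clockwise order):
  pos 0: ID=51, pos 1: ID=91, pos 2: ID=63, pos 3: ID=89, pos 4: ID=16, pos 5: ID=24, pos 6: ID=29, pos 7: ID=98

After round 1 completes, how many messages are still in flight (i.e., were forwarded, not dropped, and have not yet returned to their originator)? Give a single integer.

Round 1: pos1(id91) recv 51: drop; pos2(id63) recv 91: fwd; pos3(id89) recv 63: drop; pos4(id16) recv 89: fwd; pos5(id24) recv 16: drop; pos6(id29) recv 24: drop; pos7(id98) recv 29: drop; pos0(id51) recv 98: fwd
After round 1: 3 messages still in flight

Answer: 3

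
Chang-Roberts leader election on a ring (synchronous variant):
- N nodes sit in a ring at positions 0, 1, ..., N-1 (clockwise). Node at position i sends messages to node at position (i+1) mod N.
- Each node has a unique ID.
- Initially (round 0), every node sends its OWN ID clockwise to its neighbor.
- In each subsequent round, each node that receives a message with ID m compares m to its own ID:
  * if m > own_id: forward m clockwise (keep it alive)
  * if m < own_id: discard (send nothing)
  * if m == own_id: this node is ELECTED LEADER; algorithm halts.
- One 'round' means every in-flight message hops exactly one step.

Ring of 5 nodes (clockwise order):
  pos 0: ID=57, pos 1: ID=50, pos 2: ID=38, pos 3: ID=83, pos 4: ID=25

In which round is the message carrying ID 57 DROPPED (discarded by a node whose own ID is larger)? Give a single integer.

Round 1: pos1(id50) recv 57: fwd; pos2(id38) recv 50: fwd; pos3(id83) recv 38: drop; pos4(id25) recv 83: fwd; pos0(id57) recv 25: drop
Round 2: pos2(id38) recv 57: fwd; pos3(id83) recv 50: drop; pos0(id57) recv 83: fwd
Round 3: pos3(id83) recv 57: drop; pos1(id50) recv 83: fwd
Round 4: pos2(id38) recv 83: fwd
Round 5: pos3(id83) recv 83: ELECTED
Message ID 57 originates at pos 0; dropped at pos 3 in round 3

Answer: 3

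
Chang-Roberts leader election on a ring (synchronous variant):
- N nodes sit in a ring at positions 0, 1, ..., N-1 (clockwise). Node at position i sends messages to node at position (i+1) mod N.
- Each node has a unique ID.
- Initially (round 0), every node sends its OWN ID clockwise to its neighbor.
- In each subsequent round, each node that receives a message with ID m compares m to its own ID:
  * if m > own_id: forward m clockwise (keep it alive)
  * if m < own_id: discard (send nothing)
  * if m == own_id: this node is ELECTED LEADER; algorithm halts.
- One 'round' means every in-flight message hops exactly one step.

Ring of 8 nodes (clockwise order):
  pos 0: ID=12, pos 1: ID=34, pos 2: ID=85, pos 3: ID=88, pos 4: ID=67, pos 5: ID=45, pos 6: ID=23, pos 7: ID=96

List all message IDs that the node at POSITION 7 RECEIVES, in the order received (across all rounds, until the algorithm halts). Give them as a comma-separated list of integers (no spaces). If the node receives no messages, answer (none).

Round 1: pos1(id34) recv 12: drop; pos2(id85) recv 34: drop; pos3(id88) recv 85: drop; pos4(id67) recv 88: fwd; pos5(id45) recv 67: fwd; pos6(id23) recv 45: fwd; pos7(id96) recv 23: drop; pos0(id12) recv 96: fwd
Round 2: pos5(id45) recv 88: fwd; pos6(id23) recv 67: fwd; pos7(id96) recv 45: drop; pos1(id34) recv 96: fwd
Round 3: pos6(id23) recv 88: fwd; pos7(id96) recv 67: drop; pos2(id85) recv 96: fwd
Round 4: pos7(id96) recv 88: drop; pos3(id88) recv 96: fwd
Round 5: pos4(id67) recv 96: fwd
Round 6: pos5(id45) recv 96: fwd
Round 7: pos6(id23) recv 96: fwd
Round 8: pos7(id96) recv 96: ELECTED

Answer: 23,45,67,88,96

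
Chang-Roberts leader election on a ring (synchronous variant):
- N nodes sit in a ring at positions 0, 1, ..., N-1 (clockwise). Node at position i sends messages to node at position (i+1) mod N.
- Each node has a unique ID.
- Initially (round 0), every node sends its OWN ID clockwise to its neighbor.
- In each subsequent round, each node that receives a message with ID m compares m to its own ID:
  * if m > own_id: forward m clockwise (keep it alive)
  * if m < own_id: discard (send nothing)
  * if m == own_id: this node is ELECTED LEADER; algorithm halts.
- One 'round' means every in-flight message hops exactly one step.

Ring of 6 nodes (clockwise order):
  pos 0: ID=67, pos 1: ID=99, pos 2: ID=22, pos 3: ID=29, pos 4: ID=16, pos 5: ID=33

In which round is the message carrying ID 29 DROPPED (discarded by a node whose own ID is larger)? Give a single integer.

Answer: 2

Derivation:
Round 1: pos1(id99) recv 67: drop; pos2(id22) recv 99: fwd; pos3(id29) recv 22: drop; pos4(id16) recv 29: fwd; pos5(id33) recv 16: drop; pos0(id67) recv 33: drop
Round 2: pos3(id29) recv 99: fwd; pos5(id33) recv 29: drop
Round 3: pos4(id16) recv 99: fwd
Round 4: pos5(id33) recv 99: fwd
Round 5: pos0(id67) recv 99: fwd
Round 6: pos1(id99) recv 99: ELECTED
Message ID 29 originates at pos 3; dropped at pos 5 in round 2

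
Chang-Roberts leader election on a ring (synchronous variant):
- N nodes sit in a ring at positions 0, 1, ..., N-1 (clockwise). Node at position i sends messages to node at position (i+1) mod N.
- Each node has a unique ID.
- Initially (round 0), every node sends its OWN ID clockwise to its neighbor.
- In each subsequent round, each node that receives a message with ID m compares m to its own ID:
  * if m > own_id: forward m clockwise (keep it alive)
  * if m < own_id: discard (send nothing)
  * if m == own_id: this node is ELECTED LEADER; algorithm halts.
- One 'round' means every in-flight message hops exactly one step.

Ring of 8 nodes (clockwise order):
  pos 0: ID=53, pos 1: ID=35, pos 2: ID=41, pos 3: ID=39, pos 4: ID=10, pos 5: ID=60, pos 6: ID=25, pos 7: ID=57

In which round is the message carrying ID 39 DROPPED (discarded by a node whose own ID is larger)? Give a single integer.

Answer: 2

Derivation:
Round 1: pos1(id35) recv 53: fwd; pos2(id41) recv 35: drop; pos3(id39) recv 41: fwd; pos4(id10) recv 39: fwd; pos5(id60) recv 10: drop; pos6(id25) recv 60: fwd; pos7(id57) recv 25: drop; pos0(id53) recv 57: fwd
Round 2: pos2(id41) recv 53: fwd; pos4(id10) recv 41: fwd; pos5(id60) recv 39: drop; pos7(id57) recv 60: fwd; pos1(id35) recv 57: fwd
Round 3: pos3(id39) recv 53: fwd; pos5(id60) recv 41: drop; pos0(id53) recv 60: fwd; pos2(id41) recv 57: fwd
Round 4: pos4(id10) recv 53: fwd; pos1(id35) recv 60: fwd; pos3(id39) recv 57: fwd
Round 5: pos5(id60) recv 53: drop; pos2(id41) recv 60: fwd; pos4(id10) recv 57: fwd
Round 6: pos3(id39) recv 60: fwd; pos5(id60) recv 57: drop
Round 7: pos4(id10) recv 60: fwd
Round 8: pos5(id60) recv 60: ELECTED
Message ID 39 originates at pos 3; dropped at pos 5 in round 2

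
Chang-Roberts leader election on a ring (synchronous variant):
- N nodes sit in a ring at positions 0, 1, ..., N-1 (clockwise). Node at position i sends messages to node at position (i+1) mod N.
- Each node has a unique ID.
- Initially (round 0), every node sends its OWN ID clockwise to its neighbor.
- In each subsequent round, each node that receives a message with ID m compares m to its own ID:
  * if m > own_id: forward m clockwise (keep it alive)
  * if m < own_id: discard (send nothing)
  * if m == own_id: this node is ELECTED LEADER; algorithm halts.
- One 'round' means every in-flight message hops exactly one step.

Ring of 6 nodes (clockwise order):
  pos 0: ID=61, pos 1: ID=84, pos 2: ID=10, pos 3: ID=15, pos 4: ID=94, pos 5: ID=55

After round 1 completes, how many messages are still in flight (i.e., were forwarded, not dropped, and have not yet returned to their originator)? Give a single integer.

Round 1: pos1(id84) recv 61: drop; pos2(id10) recv 84: fwd; pos3(id15) recv 10: drop; pos4(id94) recv 15: drop; pos5(id55) recv 94: fwd; pos0(id61) recv 55: drop
After round 1: 2 messages still in flight

Answer: 2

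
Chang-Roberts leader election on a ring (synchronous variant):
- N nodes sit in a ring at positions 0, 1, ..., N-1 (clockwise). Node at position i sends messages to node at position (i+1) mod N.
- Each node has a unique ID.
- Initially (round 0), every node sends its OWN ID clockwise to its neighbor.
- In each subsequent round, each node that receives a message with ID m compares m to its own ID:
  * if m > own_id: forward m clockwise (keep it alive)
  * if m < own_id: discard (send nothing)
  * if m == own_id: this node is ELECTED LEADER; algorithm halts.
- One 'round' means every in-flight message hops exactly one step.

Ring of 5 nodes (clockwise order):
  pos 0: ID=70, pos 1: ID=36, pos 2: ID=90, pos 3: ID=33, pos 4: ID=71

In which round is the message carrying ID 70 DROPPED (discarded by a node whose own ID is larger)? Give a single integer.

Answer: 2

Derivation:
Round 1: pos1(id36) recv 70: fwd; pos2(id90) recv 36: drop; pos3(id33) recv 90: fwd; pos4(id71) recv 33: drop; pos0(id70) recv 71: fwd
Round 2: pos2(id90) recv 70: drop; pos4(id71) recv 90: fwd; pos1(id36) recv 71: fwd
Round 3: pos0(id70) recv 90: fwd; pos2(id90) recv 71: drop
Round 4: pos1(id36) recv 90: fwd
Round 5: pos2(id90) recv 90: ELECTED
Message ID 70 originates at pos 0; dropped at pos 2 in round 2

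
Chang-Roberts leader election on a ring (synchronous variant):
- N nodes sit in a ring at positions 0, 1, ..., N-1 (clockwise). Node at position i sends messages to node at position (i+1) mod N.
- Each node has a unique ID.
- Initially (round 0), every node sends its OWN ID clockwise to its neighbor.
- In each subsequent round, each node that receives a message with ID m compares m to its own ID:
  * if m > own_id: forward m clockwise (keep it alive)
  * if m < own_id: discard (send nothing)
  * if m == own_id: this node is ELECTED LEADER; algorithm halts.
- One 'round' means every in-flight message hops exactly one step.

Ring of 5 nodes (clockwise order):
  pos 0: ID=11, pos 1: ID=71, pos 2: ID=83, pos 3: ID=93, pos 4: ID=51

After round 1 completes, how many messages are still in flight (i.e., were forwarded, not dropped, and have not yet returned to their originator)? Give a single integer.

Answer: 2

Derivation:
Round 1: pos1(id71) recv 11: drop; pos2(id83) recv 71: drop; pos3(id93) recv 83: drop; pos4(id51) recv 93: fwd; pos0(id11) recv 51: fwd
After round 1: 2 messages still in flight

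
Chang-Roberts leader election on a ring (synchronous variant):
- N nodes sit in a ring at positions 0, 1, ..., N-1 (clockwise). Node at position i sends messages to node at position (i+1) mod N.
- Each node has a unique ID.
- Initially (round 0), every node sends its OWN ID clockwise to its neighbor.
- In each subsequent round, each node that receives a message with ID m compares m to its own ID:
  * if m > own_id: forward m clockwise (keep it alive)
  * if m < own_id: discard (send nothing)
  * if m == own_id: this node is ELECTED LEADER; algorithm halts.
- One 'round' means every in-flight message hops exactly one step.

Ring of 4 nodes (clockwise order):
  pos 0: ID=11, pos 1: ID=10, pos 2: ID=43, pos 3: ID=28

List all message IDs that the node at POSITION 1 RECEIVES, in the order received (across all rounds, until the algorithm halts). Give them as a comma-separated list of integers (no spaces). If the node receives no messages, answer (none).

Round 1: pos1(id10) recv 11: fwd; pos2(id43) recv 10: drop; pos3(id28) recv 43: fwd; pos0(id11) recv 28: fwd
Round 2: pos2(id43) recv 11: drop; pos0(id11) recv 43: fwd; pos1(id10) recv 28: fwd
Round 3: pos1(id10) recv 43: fwd; pos2(id43) recv 28: drop
Round 4: pos2(id43) recv 43: ELECTED

Answer: 11,28,43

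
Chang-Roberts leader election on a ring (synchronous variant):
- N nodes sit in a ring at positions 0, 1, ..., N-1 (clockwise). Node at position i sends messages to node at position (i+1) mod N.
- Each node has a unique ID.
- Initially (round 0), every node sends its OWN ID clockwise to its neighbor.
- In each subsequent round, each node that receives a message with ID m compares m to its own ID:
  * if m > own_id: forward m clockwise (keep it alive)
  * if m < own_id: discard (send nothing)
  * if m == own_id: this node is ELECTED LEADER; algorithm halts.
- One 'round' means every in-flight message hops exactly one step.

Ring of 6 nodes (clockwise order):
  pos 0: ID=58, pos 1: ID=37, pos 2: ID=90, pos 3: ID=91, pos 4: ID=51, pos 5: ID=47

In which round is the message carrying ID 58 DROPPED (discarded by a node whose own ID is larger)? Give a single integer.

Answer: 2

Derivation:
Round 1: pos1(id37) recv 58: fwd; pos2(id90) recv 37: drop; pos3(id91) recv 90: drop; pos4(id51) recv 91: fwd; pos5(id47) recv 51: fwd; pos0(id58) recv 47: drop
Round 2: pos2(id90) recv 58: drop; pos5(id47) recv 91: fwd; pos0(id58) recv 51: drop
Round 3: pos0(id58) recv 91: fwd
Round 4: pos1(id37) recv 91: fwd
Round 5: pos2(id90) recv 91: fwd
Round 6: pos3(id91) recv 91: ELECTED
Message ID 58 originates at pos 0; dropped at pos 2 in round 2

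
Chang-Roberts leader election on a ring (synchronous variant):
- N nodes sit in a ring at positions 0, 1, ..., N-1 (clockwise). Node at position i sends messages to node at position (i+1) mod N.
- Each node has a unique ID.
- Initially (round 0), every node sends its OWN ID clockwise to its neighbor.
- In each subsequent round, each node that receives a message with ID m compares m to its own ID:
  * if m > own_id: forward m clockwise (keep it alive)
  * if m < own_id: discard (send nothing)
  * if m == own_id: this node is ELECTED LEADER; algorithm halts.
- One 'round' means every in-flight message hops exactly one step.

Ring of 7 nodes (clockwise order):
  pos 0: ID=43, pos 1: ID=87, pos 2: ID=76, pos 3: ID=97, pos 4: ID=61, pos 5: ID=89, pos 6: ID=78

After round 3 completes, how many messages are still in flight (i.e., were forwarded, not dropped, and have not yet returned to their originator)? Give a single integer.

Answer: 2

Derivation:
Round 1: pos1(id87) recv 43: drop; pos2(id76) recv 87: fwd; pos3(id97) recv 76: drop; pos4(id61) recv 97: fwd; pos5(id89) recv 61: drop; pos6(id78) recv 89: fwd; pos0(id43) recv 78: fwd
Round 2: pos3(id97) recv 87: drop; pos5(id89) recv 97: fwd; pos0(id43) recv 89: fwd; pos1(id87) recv 78: drop
Round 3: pos6(id78) recv 97: fwd; pos1(id87) recv 89: fwd
After round 3: 2 messages still in flight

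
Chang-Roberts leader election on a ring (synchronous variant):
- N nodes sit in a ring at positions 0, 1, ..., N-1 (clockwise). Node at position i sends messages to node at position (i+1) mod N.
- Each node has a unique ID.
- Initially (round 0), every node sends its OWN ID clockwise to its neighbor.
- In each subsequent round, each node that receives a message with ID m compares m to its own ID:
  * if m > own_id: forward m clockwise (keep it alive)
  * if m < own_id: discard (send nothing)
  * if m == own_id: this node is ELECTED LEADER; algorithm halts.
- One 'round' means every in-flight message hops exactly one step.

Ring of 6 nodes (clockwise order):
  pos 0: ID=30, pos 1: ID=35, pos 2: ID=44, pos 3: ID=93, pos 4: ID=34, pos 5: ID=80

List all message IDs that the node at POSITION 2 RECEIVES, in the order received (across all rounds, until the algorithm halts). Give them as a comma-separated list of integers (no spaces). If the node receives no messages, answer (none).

Round 1: pos1(id35) recv 30: drop; pos2(id44) recv 35: drop; pos3(id93) recv 44: drop; pos4(id34) recv 93: fwd; pos5(id80) recv 34: drop; pos0(id30) recv 80: fwd
Round 2: pos5(id80) recv 93: fwd; pos1(id35) recv 80: fwd
Round 3: pos0(id30) recv 93: fwd; pos2(id44) recv 80: fwd
Round 4: pos1(id35) recv 93: fwd; pos3(id93) recv 80: drop
Round 5: pos2(id44) recv 93: fwd
Round 6: pos3(id93) recv 93: ELECTED

Answer: 35,80,93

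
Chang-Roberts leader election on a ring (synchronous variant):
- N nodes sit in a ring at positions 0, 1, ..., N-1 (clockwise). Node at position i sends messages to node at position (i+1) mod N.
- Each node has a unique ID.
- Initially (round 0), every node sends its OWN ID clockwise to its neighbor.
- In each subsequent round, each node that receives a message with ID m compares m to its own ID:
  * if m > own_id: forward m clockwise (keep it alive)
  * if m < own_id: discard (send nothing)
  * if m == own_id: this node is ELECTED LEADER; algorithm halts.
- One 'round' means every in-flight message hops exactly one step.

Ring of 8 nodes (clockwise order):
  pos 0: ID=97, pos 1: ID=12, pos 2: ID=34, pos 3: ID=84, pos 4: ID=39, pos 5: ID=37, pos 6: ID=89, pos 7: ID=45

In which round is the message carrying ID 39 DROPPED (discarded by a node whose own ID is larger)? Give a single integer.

Round 1: pos1(id12) recv 97: fwd; pos2(id34) recv 12: drop; pos3(id84) recv 34: drop; pos4(id39) recv 84: fwd; pos5(id37) recv 39: fwd; pos6(id89) recv 37: drop; pos7(id45) recv 89: fwd; pos0(id97) recv 45: drop
Round 2: pos2(id34) recv 97: fwd; pos5(id37) recv 84: fwd; pos6(id89) recv 39: drop; pos0(id97) recv 89: drop
Round 3: pos3(id84) recv 97: fwd; pos6(id89) recv 84: drop
Round 4: pos4(id39) recv 97: fwd
Round 5: pos5(id37) recv 97: fwd
Round 6: pos6(id89) recv 97: fwd
Round 7: pos7(id45) recv 97: fwd
Round 8: pos0(id97) recv 97: ELECTED
Message ID 39 originates at pos 4; dropped at pos 6 in round 2

Answer: 2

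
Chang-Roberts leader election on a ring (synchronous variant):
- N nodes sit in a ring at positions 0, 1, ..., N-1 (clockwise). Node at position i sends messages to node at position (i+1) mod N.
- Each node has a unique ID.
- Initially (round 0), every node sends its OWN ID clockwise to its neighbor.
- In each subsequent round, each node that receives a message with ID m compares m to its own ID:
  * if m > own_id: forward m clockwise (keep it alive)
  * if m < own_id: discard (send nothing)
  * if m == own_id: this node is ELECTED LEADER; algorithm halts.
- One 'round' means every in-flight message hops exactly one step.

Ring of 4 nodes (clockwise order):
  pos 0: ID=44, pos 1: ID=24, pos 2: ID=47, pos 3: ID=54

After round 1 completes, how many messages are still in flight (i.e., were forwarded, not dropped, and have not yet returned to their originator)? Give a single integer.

Answer: 2

Derivation:
Round 1: pos1(id24) recv 44: fwd; pos2(id47) recv 24: drop; pos3(id54) recv 47: drop; pos0(id44) recv 54: fwd
After round 1: 2 messages still in flight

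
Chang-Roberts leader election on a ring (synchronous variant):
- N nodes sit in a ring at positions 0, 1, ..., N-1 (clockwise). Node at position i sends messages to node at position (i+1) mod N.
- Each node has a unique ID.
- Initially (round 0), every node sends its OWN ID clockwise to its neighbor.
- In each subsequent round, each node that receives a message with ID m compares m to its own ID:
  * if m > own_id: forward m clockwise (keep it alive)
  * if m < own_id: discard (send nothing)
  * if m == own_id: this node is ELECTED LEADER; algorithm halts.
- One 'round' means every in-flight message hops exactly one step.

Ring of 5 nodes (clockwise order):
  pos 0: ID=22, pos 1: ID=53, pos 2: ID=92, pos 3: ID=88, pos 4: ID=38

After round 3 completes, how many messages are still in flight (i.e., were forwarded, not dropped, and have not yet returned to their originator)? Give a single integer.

Round 1: pos1(id53) recv 22: drop; pos2(id92) recv 53: drop; pos3(id88) recv 92: fwd; pos4(id38) recv 88: fwd; pos0(id22) recv 38: fwd
Round 2: pos4(id38) recv 92: fwd; pos0(id22) recv 88: fwd; pos1(id53) recv 38: drop
Round 3: pos0(id22) recv 92: fwd; pos1(id53) recv 88: fwd
After round 3: 2 messages still in flight

Answer: 2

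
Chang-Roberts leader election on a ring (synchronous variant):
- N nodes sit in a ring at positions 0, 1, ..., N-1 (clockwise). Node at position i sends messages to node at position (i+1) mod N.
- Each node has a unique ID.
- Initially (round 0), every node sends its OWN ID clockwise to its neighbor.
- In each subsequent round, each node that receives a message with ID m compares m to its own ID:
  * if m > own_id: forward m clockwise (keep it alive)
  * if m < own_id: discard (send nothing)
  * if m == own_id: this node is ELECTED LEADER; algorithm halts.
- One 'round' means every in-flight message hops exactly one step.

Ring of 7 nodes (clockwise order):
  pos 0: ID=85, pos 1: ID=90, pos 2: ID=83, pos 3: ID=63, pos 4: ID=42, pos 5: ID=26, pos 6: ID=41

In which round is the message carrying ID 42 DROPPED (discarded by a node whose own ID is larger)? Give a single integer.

Answer: 3

Derivation:
Round 1: pos1(id90) recv 85: drop; pos2(id83) recv 90: fwd; pos3(id63) recv 83: fwd; pos4(id42) recv 63: fwd; pos5(id26) recv 42: fwd; pos6(id41) recv 26: drop; pos0(id85) recv 41: drop
Round 2: pos3(id63) recv 90: fwd; pos4(id42) recv 83: fwd; pos5(id26) recv 63: fwd; pos6(id41) recv 42: fwd
Round 3: pos4(id42) recv 90: fwd; pos5(id26) recv 83: fwd; pos6(id41) recv 63: fwd; pos0(id85) recv 42: drop
Round 4: pos5(id26) recv 90: fwd; pos6(id41) recv 83: fwd; pos0(id85) recv 63: drop
Round 5: pos6(id41) recv 90: fwd; pos0(id85) recv 83: drop
Round 6: pos0(id85) recv 90: fwd
Round 7: pos1(id90) recv 90: ELECTED
Message ID 42 originates at pos 4; dropped at pos 0 in round 3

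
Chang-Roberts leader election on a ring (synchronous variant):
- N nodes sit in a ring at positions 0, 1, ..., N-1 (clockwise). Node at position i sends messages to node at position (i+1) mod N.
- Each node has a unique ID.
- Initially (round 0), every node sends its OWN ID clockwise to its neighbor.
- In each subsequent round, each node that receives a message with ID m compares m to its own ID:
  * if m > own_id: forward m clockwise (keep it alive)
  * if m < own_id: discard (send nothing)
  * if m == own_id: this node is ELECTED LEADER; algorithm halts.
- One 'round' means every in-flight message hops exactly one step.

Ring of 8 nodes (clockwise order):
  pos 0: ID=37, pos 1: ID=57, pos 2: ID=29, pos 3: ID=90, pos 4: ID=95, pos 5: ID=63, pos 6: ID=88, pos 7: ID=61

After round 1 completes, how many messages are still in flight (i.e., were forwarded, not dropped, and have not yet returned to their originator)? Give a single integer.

Answer: 4

Derivation:
Round 1: pos1(id57) recv 37: drop; pos2(id29) recv 57: fwd; pos3(id90) recv 29: drop; pos4(id95) recv 90: drop; pos5(id63) recv 95: fwd; pos6(id88) recv 63: drop; pos7(id61) recv 88: fwd; pos0(id37) recv 61: fwd
After round 1: 4 messages still in flight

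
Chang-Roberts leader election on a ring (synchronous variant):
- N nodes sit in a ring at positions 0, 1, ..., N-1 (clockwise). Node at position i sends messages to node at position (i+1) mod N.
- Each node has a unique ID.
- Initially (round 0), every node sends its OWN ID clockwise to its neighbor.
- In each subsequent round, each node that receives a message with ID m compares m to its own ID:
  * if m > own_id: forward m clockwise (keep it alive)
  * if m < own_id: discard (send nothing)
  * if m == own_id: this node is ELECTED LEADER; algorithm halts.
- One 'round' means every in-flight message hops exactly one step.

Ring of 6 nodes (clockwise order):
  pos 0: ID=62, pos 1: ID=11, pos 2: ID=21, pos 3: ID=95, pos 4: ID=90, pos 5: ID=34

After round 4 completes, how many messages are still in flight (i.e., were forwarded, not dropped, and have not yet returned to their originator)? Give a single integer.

Round 1: pos1(id11) recv 62: fwd; pos2(id21) recv 11: drop; pos3(id95) recv 21: drop; pos4(id90) recv 95: fwd; pos5(id34) recv 90: fwd; pos0(id62) recv 34: drop
Round 2: pos2(id21) recv 62: fwd; pos5(id34) recv 95: fwd; pos0(id62) recv 90: fwd
Round 3: pos3(id95) recv 62: drop; pos0(id62) recv 95: fwd; pos1(id11) recv 90: fwd
Round 4: pos1(id11) recv 95: fwd; pos2(id21) recv 90: fwd
After round 4: 2 messages still in flight

Answer: 2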